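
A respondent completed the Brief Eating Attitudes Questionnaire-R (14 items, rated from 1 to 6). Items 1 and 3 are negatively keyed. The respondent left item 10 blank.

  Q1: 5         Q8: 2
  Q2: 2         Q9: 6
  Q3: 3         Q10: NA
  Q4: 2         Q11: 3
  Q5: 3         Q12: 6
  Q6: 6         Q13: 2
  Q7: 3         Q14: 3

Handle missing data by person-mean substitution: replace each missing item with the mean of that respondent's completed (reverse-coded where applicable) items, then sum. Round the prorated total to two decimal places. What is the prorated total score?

Reverse-coded (on a 1–6 scale, reversed = 7 − raw):
  item 1: 7 − 5 = 2
  item 3: 7 − 3 = 4
Completed scored items (13 of 14): 2, 2, 4, 2, 3, 6, 3, 2, 6, 3, 6, 2, 3; sum = 44.
Person mean = 44 / 13 ≈ 3.3846
Prorated total = (44 / 13) × 14 = 47.38 (to 2 dp)

47.38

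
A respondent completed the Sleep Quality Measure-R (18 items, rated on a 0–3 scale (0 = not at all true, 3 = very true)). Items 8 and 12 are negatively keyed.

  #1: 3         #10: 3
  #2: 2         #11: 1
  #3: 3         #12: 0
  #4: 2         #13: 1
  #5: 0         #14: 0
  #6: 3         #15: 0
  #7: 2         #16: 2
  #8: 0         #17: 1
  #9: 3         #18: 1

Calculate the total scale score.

Reverse-coded items (on a 0–3 scale, reversed = 3 − raw):
  item 8: 3 − 0 = 3
  item 12: 3 − 0 = 3
Scored responses: 3, 2, 3, 2, 0, 3, 2, 3, 3, 3, 1, 3, 1, 0, 0, 2, 1, 1
Total = 3 + 2 + 3 + 2 + 0 + 3 + 2 + 3 + 3 + 3 + 1 + 3 + 1 + 0 + 0 + 2 + 1 + 1 = 33

33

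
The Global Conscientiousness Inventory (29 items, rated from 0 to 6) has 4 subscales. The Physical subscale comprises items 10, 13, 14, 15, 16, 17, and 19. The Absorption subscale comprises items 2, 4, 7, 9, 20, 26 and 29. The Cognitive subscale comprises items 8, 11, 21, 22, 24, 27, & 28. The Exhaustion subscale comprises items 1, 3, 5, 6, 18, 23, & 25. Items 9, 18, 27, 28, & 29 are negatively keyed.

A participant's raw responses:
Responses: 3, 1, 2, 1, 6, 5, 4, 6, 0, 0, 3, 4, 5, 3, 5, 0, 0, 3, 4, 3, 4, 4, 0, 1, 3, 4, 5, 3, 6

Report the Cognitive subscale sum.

22

Cognitive items: 8, 11, 21, 22, 24, 27, 28.
Of these, items 27 and 28 are negatively keyed; on a 0–6 scale, reversed = 6 − raw.
  item 8: 6
  item 11: 3
  item 21: 4
  item 22: 4
  item 24: 1
  item 27: 6 − 5 = 1
  item 28: 6 − 3 = 3
Sum = 6 + 3 + 4 + 4 + 1 + 1 + 3 = 22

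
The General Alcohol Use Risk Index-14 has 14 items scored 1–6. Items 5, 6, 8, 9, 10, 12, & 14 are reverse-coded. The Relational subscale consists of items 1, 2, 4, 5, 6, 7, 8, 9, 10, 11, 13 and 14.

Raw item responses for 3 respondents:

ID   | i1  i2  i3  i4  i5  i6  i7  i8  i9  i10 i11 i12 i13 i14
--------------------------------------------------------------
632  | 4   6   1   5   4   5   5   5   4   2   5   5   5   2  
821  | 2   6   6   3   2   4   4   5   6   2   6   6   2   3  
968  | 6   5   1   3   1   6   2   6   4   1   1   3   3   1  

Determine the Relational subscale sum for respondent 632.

Respondent 632 raw: 4, 6, 1, 5, 4, 5, 5, 5, 4, 2, 5, 5, 5, 2.
Relational items: 1, 2, 4, 5, 6, 7, 8, 9, 10, 11, 13, 14.
Reverse-coded (on a 1–6 scale, reversed = 7 − raw):
  item 1: 4
  item 2: 6
  item 4: 5
  item 5: 7 − 4 = 3
  item 6: 7 − 5 = 2
  item 7: 5
  item 8: 7 − 5 = 2
  item 9: 7 − 4 = 3
  item 10: 7 − 2 = 5
  item 11: 5
  item 13: 5
  item 14: 7 − 2 = 5
Sum = 4 + 6 + 5 + 3 + 2 + 5 + 2 + 3 + 5 + 5 + 5 + 5 = 50

50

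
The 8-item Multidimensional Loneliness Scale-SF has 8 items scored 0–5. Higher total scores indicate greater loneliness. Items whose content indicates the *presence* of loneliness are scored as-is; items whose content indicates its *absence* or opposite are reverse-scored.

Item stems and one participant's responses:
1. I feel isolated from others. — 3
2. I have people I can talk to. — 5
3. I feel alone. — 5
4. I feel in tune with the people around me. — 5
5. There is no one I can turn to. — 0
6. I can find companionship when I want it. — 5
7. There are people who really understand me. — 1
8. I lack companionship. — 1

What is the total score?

Items 2, 4, 6, 7 describe the absence/opposite of loneliness → reverse-score.
reversed = (0+5) − raw = 5 − raw.
  item 1: 3
  item 2: 5 − 5 = 0
  item 3: 5
  item 4: 5 − 5 = 0
  item 5: 0
  item 6: 5 − 5 = 0
  item 7: 5 − 1 = 4
  item 8: 1
Total = 3 + 0 + 5 + 0 + 0 + 0 + 4 + 1 = 13

13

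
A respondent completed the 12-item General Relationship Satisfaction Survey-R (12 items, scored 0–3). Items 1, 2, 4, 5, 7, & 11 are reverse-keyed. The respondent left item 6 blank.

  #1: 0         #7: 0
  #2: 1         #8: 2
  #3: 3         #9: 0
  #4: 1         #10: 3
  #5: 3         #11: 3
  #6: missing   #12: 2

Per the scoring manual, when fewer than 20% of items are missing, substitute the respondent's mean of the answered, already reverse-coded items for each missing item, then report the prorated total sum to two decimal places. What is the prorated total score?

Reverse-coded (on a 0–3 scale, reversed = 3 − raw):
  item 1: 3 − 0 = 3
  item 2: 3 − 1 = 2
  item 4: 3 − 1 = 2
  item 5: 3 − 3 = 0
  item 7: 3 − 0 = 3
  item 11: 3 − 3 = 0
Completed scored items (11 of 12): 3, 2, 3, 2, 0, 3, 2, 0, 3, 0, 2; sum = 20.
Person mean = 20 / 11 ≈ 1.8182
Prorated total = (20 / 11) × 12 = 21.82 (to 2 dp)

21.82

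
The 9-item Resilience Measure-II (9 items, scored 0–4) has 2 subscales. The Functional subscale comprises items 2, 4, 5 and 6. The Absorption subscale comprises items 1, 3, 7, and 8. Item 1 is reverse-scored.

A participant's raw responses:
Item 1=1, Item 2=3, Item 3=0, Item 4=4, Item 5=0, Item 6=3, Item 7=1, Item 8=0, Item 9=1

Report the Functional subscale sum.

10

Functional items: 2, 4, 5, 6.
  item 2: 3
  item 4: 4
  item 5: 0
  item 6: 3
Sum = 3 + 4 + 0 + 3 = 10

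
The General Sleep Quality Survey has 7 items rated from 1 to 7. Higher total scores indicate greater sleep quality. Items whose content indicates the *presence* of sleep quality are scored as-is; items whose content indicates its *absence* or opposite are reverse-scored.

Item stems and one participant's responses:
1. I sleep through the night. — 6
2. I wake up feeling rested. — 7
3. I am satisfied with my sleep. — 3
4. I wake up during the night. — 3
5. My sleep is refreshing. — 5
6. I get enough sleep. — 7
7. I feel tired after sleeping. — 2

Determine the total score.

Items 4, 7 describe the absence/opposite of sleep quality → reverse-score.
reversed = (1+7) − raw = 8 − raw.
  item 1: 6
  item 2: 7
  item 3: 3
  item 4: 8 − 3 = 5
  item 5: 5
  item 6: 7
  item 7: 8 − 2 = 6
Total = 6 + 7 + 3 + 5 + 5 + 7 + 6 = 39

39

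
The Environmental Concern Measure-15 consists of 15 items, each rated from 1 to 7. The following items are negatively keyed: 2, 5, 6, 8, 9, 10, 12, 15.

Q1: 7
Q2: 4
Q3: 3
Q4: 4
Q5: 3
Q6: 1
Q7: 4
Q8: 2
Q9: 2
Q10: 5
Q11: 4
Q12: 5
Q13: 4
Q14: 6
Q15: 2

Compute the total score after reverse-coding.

72

Raw sum = 56. Negatively keyed items: 2, 5, 6, 8, 9, 10, 12, 15; their raw sum = 24.
Each reversal replaces raw with 8 − raw, changing the total by 8 − 2·raw per item.
Total = 56 + 8·8 − 2·24 = 56 + 64 − 48 = 72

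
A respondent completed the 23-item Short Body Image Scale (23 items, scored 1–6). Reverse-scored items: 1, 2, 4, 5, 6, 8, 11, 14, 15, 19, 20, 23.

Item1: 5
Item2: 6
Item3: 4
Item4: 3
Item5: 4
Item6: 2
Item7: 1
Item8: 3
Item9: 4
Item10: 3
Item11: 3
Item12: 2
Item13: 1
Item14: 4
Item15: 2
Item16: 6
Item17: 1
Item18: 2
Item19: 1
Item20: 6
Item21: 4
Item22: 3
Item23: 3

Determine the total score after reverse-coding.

Reversing items 1, 2, 4, 5, 6, 8, 11, 14, 15, 19, 20 and 23 with 7 − raw:
Total = (7−5) + (7−6) + 4 + (7−3) + (7−4) + (7−2) + 1 + (7−3) + 4 + 3 + (7−3) + 2 + 1 + (7−4) + (7−2) + 6 + 1 + 2 + (7−1) + (7−6) + 4 + 3 + (7−3)
      = 2 + 1 + 4 + 4 + 3 + 5 + 1 + 4 + 4 + 3 + 4 + 2 + 1 + 3 + 5 + 6 + 1 + 2 + 6 + 1 + 4 + 3 + 4 = 73

73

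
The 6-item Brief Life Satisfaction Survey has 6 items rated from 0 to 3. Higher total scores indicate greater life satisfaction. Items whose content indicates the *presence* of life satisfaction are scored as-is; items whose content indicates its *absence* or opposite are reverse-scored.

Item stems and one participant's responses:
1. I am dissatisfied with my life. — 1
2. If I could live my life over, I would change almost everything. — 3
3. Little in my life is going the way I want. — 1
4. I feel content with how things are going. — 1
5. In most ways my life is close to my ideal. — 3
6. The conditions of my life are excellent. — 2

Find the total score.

10

Items 1, 2, 3 describe the absence/opposite of life satisfaction → reverse-score.
reversed = (0+3) − raw = 3 − raw.
  item 1: 3 − 1 = 2
  item 2: 3 − 3 = 0
  item 3: 3 − 1 = 2
  item 4: 1
  item 5: 3
  item 6: 2
Total = 2 + 0 + 2 + 1 + 3 + 2 = 10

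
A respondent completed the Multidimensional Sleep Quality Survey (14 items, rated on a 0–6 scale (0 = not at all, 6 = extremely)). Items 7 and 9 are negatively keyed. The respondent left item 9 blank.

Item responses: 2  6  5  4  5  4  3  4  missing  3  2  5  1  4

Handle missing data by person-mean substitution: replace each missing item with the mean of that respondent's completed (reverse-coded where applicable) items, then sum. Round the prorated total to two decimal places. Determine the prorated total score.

51.69

Reverse-coded (reversed = (0+6) − raw = 6 − raw):
  item 7: 6 − 3 = 3
Completed scored items (13 of 14): 2, 6, 5, 4, 5, 4, 3, 4, 3, 2, 5, 1, 4; sum = 48.
Person mean = 48 / 13 ≈ 3.6923
Prorated total = (48 / 13) × 14 = 51.69 (to 2 dp)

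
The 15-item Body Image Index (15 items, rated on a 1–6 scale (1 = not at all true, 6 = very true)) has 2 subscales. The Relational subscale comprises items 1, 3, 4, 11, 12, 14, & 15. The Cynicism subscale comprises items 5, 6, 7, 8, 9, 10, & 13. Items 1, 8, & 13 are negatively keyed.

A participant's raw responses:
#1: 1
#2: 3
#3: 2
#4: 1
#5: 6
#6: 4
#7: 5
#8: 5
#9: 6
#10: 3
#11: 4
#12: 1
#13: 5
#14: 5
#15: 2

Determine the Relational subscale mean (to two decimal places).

Relational items: 1, 3, 4, 11, 12, 14, 15.
Of these, item 1 is negatively keyed; reverse-coded value = 7 − response.
  item 1: 7 − 1 = 6
  item 3: 2
  item 4: 1
  item 11: 4
  item 12: 1
  item 14: 5
  item 15: 2
Sum = 6 + 2 + 1 + 4 + 1 + 5 + 2 = 21
Mean = 21 / 7 = 3.00

3.00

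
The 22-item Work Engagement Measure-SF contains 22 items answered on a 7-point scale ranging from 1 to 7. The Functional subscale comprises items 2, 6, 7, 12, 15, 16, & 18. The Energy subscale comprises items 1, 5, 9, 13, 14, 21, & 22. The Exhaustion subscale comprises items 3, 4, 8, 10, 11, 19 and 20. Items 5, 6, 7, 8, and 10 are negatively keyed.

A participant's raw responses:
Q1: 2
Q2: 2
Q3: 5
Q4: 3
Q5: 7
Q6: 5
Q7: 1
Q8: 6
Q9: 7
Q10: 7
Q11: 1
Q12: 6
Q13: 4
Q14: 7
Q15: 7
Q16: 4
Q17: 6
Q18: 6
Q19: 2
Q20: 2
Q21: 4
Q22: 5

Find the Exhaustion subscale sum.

Exhaustion items: 3, 4, 8, 10, 11, 19, 20.
Of these, items 8 and 10 are negatively keyed; on a 1–7 scale, reversed = 8 − raw.
  item 3: 5
  item 4: 3
  item 8: 8 − 6 = 2
  item 10: 8 − 7 = 1
  item 11: 1
  item 19: 2
  item 20: 2
Sum = 5 + 3 + 2 + 1 + 1 + 2 + 2 = 16

16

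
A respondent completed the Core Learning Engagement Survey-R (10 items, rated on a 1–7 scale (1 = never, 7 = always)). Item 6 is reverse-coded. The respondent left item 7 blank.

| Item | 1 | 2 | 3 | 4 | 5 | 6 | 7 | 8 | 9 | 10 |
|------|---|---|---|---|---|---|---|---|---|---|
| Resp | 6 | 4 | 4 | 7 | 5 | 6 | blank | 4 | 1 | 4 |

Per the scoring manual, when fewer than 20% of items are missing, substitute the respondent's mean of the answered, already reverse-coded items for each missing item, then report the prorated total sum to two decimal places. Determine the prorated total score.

Reverse-coded (reverse-coded value = 8 − response):
  item 6: 8 − 6 = 2
Completed scored items (9 of 10): 6, 4, 4, 7, 5, 2, 4, 1, 4; sum = 37.
Person mean = 37 / 9 ≈ 4.1111
Prorated total = (37 / 9) × 10 = 41.11 (to 2 dp)

41.11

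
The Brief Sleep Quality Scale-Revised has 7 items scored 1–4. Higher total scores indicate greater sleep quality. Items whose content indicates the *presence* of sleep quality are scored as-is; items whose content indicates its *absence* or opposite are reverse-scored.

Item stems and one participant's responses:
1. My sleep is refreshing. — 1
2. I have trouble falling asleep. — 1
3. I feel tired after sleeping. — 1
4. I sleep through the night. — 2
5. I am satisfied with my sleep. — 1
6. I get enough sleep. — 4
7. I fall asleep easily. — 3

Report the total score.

Items 2, 3 describe the absence/opposite of sleep quality → reverse-score.
reverse-coded value = 5 − response.
  item 1: 1
  item 2: 5 − 1 = 4
  item 3: 5 − 1 = 4
  item 4: 2
  item 5: 1
  item 6: 4
  item 7: 3
Total = 1 + 4 + 4 + 2 + 1 + 4 + 3 = 19

19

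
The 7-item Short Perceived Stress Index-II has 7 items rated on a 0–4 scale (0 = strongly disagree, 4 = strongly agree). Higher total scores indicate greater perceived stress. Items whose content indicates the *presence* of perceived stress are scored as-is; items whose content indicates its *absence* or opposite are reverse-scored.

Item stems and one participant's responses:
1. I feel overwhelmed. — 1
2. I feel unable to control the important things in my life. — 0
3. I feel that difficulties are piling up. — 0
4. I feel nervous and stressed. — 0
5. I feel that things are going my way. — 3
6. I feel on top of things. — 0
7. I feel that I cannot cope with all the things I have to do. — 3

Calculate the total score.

9

Items 5, 6 describe the absence/opposite of perceived stress → reverse-score.
on a 0–4 scale, reversed = 4 − raw.
  item 1: 1
  item 2: 0
  item 3: 0
  item 4: 0
  item 5: 4 − 3 = 1
  item 6: 4 − 0 = 4
  item 7: 3
Total = 1 + 0 + 0 + 0 + 1 + 4 + 3 = 9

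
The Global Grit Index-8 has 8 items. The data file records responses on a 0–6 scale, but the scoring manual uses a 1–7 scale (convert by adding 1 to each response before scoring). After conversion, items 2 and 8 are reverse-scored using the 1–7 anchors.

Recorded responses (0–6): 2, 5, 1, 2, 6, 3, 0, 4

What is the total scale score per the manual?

25

Convert to 1–7: 3, 6, 2, 3, 7, 4, 1, 5
Reverse-coded (on a 1–7 scale, reversed = 8 − raw):
  item 2: 8 − 6 = 2
  item 8: 8 − 5 = 3
Scored: 3, 2, 2, 3, 7, 4, 1, 3
Total = 25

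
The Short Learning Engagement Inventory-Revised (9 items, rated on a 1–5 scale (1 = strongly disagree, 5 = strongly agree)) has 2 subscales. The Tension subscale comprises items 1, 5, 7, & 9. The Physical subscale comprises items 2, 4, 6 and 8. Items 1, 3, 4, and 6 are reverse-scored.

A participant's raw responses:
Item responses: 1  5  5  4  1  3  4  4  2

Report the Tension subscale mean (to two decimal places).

Tension items: 1, 5, 7, 9.
Of these, item 1 is reverse-scored; reversed = (1+5) − raw = 6 − raw.
  item 1: 6 − 1 = 5
  item 5: 1
  item 7: 4
  item 9: 2
Sum = 5 + 1 + 4 + 2 = 12
Mean = 12 / 4 = 3.00

3.00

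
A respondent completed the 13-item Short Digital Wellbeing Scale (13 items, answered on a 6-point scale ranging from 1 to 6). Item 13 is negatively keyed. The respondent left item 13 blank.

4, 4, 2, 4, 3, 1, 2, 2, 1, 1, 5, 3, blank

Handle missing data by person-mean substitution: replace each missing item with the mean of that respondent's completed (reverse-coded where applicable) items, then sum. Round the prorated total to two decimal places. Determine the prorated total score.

34.67

Reverse-coded (on a 1–6 scale, reversed = 7 − raw):
Completed scored items (12 of 13): 4, 4, 2, 4, 3, 1, 2, 2, 1, 1, 5, 3; sum = 32.
Person mean = 32 / 12 ≈ 2.6667
Prorated total = (32 / 12) × 13 = 34.67 (to 2 dp)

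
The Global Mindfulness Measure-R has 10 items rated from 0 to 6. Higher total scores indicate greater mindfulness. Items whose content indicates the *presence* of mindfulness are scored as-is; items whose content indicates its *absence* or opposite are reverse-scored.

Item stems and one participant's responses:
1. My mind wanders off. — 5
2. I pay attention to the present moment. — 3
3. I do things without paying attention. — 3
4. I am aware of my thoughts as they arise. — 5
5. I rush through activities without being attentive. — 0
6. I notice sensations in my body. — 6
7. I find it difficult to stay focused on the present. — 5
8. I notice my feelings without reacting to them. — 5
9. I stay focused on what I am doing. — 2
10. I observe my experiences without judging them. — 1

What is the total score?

33

Items 1, 3, 5, 7 describe the absence/opposite of mindfulness → reverse-score.
on a 0–6 scale, reversed = 6 − raw.
  item 1: 6 − 5 = 1
  item 2: 3
  item 3: 6 − 3 = 3
  item 4: 5
  item 5: 6 − 0 = 6
  item 6: 6
  item 7: 6 − 5 = 1
  item 8: 5
  item 9: 2
  item 10: 1
Total = 1 + 3 + 3 + 5 + 6 + 6 + 1 + 5 + 2 + 1 = 33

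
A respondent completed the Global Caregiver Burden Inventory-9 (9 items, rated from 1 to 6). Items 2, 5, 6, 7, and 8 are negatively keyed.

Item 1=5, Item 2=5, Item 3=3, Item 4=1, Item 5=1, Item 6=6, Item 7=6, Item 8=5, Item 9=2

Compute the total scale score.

23

Reverse-coded items (on a 1–6 scale, reversed = 7 − raw):
  item 2: 7 − 5 = 2
  item 5: 7 − 1 = 6
  item 6: 7 − 6 = 1
  item 7: 7 − 6 = 1
  item 8: 7 − 5 = 2
Scored items: 5, 2, 3, 1, 6, 1, 1, 2, 2
Total = 5 + 2 + 3 + 1 + 6 + 1 + 1 + 2 + 2 = 23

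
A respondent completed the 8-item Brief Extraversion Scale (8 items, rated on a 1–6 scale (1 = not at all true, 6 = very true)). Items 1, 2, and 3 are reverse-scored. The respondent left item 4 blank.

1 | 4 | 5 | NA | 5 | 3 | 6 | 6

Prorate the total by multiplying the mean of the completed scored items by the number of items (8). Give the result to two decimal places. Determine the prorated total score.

35.43

Reverse-coded (on a 1–6 scale, reversed = 7 − raw):
  item 1: 7 − 1 = 6
  item 2: 7 − 4 = 3
  item 3: 7 − 5 = 2
Completed scored items (7 of 8): 6, 3, 2, 5, 3, 6, 6; sum = 31.
Person mean = 31 / 7 ≈ 4.4286
Prorated total = (31 / 7) × 8 = 35.43 (to 2 dp)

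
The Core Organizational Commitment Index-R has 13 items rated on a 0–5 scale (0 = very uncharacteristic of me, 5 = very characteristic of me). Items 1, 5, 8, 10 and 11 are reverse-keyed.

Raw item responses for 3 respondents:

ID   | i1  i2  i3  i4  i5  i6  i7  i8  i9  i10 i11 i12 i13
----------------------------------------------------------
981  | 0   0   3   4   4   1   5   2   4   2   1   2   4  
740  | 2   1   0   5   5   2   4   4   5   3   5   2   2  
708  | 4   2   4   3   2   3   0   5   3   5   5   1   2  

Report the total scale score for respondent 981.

Respondent 981 raw: 0, 0, 3, 4, 4, 1, 5, 2, 4, 2, 1, 2, 4.
Reverse-coded (on a 0–5 scale, reversed = 5 − raw):
  item 1: 5 − 0 = 5
  item 2: 0
  item 3: 3
  item 4: 4
  item 5: 5 − 4 = 1
  item 6: 1
  item 7: 5
  item 8: 5 − 2 = 3
  item 9: 4
  item 10: 5 − 2 = 3
  item 11: 5 − 1 = 4
  item 12: 2
  item 13: 4
Sum = 5 + 0 + 3 + 4 + 1 + 1 + 5 + 3 + 4 + 3 + 4 + 2 + 4 = 39

39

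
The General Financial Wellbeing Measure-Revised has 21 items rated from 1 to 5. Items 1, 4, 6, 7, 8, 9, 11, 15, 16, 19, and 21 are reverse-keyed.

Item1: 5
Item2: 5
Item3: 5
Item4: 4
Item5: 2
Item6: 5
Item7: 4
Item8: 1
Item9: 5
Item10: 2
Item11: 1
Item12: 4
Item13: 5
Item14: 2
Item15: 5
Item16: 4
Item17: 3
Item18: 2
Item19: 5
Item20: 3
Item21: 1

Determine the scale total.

Reversing items 1, 4, 6, 7, 8, 9, 11, 15, 16, 19, & 21 with 6 − raw:
Total = (6−5) + 5 + 5 + (6−4) + 2 + (6−5) + (6−4) + (6−1) + (6−5) + 2 + (6−1) + 4 + 5 + 2 + (6−5) + (6−4) + 3 + 2 + (6−5) + 3 + (6−1)
      = 1 + 5 + 5 + 2 + 2 + 1 + 2 + 5 + 1 + 2 + 5 + 4 + 5 + 2 + 1 + 2 + 3 + 2 + 1 + 3 + 5 = 59

59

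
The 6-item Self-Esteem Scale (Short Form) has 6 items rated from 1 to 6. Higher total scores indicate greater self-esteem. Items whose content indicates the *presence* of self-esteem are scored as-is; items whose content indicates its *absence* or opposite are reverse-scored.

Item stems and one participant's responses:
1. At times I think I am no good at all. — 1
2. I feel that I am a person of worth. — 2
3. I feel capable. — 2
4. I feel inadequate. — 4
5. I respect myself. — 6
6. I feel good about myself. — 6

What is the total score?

Items 1, 4 describe the absence/opposite of self-esteem → reverse-score.
reversed = (1+6) − raw = 7 − raw.
  item 1: 7 − 1 = 6
  item 2: 2
  item 3: 2
  item 4: 7 − 4 = 3
  item 5: 6
  item 6: 6
Total = 6 + 2 + 2 + 3 + 6 + 6 = 25

25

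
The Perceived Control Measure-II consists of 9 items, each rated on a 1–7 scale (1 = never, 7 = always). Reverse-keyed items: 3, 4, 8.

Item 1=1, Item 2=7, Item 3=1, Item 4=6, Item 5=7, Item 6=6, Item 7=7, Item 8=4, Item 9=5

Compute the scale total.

Reversing items 3, 4, & 8 with 8 − raw:
Total = 1 + 7 + (8−1) + (8−6) + 7 + 6 + 7 + (8−4) + 5
      = 1 + 7 + 7 + 2 + 7 + 6 + 7 + 4 + 5 = 46

46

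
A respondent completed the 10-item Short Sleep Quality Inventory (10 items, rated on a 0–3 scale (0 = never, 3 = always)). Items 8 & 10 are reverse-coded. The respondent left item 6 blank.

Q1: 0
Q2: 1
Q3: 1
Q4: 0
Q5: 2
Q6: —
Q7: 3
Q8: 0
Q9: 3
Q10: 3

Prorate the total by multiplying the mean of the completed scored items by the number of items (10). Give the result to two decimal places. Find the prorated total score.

14.44

Reverse-coded (reverse-coded value = 3 − response):
  item 8: 3 − 0 = 3
  item 10: 3 − 3 = 0
Completed scored items (9 of 10): 0, 1, 1, 0, 2, 3, 3, 3, 0; sum = 13.
Person mean = 13 / 9 ≈ 1.4444
Prorated total = (13 / 9) × 10 = 14.44 (to 2 dp)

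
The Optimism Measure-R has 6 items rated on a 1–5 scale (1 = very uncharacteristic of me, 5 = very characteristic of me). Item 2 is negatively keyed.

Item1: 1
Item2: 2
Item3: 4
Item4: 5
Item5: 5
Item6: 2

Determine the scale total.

21

Reverse-coded items (on a 1–5 scale, reversed = 6 − raw):
  item 2: 6 − 2 = 4
Scored items: 1, 4, 4, 5, 5, 2
Total = 1 + 4 + 4 + 5 + 5 + 2 = 21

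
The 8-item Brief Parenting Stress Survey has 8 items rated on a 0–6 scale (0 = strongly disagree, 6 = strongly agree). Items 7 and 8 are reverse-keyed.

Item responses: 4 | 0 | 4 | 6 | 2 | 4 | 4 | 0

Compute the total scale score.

28

Raw sum = 24. Reverse-keyed items: 7, 8; their raw sum = 4.
Each reversal replaces raw with 6 − raw, changing the total by 6 − 2·raw per item.
Total = 24 + 2·6 − 2·4 = 24 + 12 − 8 = 28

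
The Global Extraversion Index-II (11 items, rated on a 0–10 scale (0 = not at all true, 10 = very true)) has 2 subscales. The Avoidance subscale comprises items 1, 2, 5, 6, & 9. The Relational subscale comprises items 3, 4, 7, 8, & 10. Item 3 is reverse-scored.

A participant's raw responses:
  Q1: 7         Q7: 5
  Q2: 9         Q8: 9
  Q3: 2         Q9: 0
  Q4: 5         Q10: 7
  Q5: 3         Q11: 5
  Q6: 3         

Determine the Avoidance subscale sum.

22

Avoidance items: 1, 2, 5, 6, 9.
  item 1: 7
  item 2: 9
  item 5: 3
  item 6: 3
  item 9: 0
Sum = 7 + 9 + 3 + 3 + 0 = 22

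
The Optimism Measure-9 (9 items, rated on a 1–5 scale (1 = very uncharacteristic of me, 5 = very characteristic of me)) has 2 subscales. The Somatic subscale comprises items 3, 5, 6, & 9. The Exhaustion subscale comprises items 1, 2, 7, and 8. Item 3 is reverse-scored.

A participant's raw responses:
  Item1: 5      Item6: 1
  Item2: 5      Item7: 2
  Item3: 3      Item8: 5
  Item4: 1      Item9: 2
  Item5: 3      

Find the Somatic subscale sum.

9

Somatic items: 3, 5, 6, 9.
Of these, item 3 is reverse-scored; on a 1–5 scale, reversed = 6 − raw.
  item 3: 6 − 3 = 3
  item 5: 3
  item 6: 1
  item 9: 2
Sum = 3 + 3 + 1 + 2 = 9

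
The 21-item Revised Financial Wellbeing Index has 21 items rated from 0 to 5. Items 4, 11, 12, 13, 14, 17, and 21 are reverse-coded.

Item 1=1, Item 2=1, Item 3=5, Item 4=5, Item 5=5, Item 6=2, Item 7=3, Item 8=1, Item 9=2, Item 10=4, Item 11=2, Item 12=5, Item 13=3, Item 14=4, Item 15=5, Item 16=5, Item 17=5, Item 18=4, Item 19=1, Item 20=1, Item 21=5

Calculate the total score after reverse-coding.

46

Raw sum = 69. Reverse-coded items: 4, 11, 12, 13, 14, 17, 21; their raw sum = 29.
Each reversal replaces raw with 5 − raw, changing the total by 5 − 2·raw per item.
Total = 69 + 7·5 − 2·29 = 69 + 35 − 58 = 46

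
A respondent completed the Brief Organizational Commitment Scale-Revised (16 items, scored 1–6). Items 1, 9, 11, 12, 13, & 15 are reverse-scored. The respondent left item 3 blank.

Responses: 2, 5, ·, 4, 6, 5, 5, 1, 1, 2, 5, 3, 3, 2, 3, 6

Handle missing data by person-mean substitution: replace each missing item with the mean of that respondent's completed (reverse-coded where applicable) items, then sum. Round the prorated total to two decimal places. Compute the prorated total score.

65.07

Reverse-coded (reversed = (1+6) − raw = 7 − raw):
  item 1: 7 − 2 = 5
  item 9: 7 − 1 = 6
  item 11: 7 − 5 = 2
  item 12: 7 − 3 = 4
  item 13: 7 − 3 = 4
  item 15: 7 − 3 = 4
Completed scored items (15 of 16): 5, 5, 4, 6, 5, 5, 1, 6, 2, 2, 4, 4, 2, 4, 6; sum = 61.
Person mean = 61 / 15 ≈ 4.0667
Prorated total = (61 / 15) × 16 = 65.07 (to 2 dp)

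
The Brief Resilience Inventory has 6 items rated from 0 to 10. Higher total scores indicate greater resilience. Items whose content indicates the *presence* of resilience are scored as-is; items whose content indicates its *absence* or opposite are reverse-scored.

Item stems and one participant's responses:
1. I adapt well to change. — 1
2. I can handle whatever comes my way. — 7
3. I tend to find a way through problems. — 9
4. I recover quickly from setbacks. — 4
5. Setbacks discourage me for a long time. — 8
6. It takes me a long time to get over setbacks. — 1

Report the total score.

Items 5, 6 describe the absence/opposite of resilience → reverse-score.
reversed = (0+10) − raw = 10 − raw.
  item 1: 1
  item 2: 7
  item 3: 9
  item 4: 4
  item 5: 10 − 8 = 2
  item 6: 10 − 1 = 9
Total = 1 + 7 + 9 + 4 + 2 + 9 = 32

32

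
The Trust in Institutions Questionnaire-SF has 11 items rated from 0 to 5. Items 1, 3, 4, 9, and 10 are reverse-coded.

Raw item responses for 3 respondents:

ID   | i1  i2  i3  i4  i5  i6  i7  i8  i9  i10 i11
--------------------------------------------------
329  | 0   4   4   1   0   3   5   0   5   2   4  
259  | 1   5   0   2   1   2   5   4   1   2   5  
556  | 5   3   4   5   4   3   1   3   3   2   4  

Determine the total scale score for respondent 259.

41

Respondent 259 raw: 1, 5, 0, 2, 1, 2, 5, 4, 1, 2, 5.
Reverse-coded (on a 0–5 scale, reversed = 5 − raw):
  item 1: 5 − 1 = 4
  item 2: 5
  item 3: 5 − 0 = 5
  item 4: 5 − 2 = 3
  item 5: 1
  item 6: 2
  item 7: 5
  item 8: 4
  item 9: 5 − 1 = 4
  item 10: 5 − 2 = 3
  item 11: 5
Sum = 4 + 5 + 5 + 3 + 1 + 2 + 5 + 4 + 4 + 3 + 5 = 41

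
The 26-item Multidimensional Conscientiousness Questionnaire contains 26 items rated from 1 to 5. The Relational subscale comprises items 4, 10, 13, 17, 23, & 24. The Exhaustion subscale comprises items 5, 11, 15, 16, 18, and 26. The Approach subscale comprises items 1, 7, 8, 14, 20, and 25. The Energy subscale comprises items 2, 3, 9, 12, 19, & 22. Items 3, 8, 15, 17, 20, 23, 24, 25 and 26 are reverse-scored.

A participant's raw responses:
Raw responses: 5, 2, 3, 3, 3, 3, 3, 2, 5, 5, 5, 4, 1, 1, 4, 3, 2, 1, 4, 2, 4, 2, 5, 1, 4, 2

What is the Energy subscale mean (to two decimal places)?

Energy items: 2, 3, 9, 12, 19, 22.
Of these, item 3 is reverse-scored; reverse-coded value = 6 − response.
  item 2: 2
  item 3: 6 − 3 = 3
  item 9: 5
  item 12: 4
  item 19: 4
  item 22: 2
Sum = 2 + 3 + 5 + 4 + 4 + 2 = 20
Mean = 20 / 6 = 3.33

3.33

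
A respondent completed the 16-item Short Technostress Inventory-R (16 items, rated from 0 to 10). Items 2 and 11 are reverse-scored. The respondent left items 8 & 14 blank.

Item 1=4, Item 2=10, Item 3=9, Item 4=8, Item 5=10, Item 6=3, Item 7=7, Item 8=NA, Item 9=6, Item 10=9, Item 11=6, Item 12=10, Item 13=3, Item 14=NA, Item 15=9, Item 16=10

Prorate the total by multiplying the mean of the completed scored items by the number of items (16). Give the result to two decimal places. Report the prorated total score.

105.14

Reverse-coded (on a 0–10 scale, reversed = 10 − raw):
  item 2: 10 − 10 = 0
  item 11: 10 − 6 = 4
Completed scored items (14 of 16): 4, 0, 9, 8, 10, 3, 7, 6, 9, 4, 10, 3, 9, 10; sum = 92.
Person mean = 92 / 14 ≈ 6.5714
Prorated total = (92 / 14) × 16 = 105.14 (to 2 dp)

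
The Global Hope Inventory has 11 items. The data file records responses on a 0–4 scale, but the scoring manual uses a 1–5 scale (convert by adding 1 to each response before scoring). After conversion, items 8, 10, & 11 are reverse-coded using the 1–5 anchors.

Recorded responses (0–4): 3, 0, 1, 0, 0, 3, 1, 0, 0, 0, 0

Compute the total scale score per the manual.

Convert to 1–5: 4, 1, 2, 1, 1, 4, 2, 1, 1, 1, 1
Reverse-coded (reverse-coded value = 6 − response):
  item 8: 6 − 1 = 5
  item 10: 6 − 1 = 5
  item 11: 6 − 1 = 5
Scored: 4, 1, 2, 1, 1, 4, 2, 5, 1, 5, 5
Total = 31

31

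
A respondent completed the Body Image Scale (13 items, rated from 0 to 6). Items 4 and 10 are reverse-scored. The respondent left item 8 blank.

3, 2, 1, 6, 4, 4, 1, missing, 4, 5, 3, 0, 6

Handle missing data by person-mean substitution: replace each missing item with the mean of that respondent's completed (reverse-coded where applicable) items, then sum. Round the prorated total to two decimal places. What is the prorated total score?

Reverse-coded (on a 0–6 scale, reversed = 6 − raw):
  item 4: 6 − 6 = 0
  item 10: 6 − 5 = 1
Completed scored items (12 of 13): 3, 2, 1, 0, 4, 4, 1, 4, 1, 3, 0, 6; sum = 29.
Person mean = 29 / 12 ≈ 2.4167
Prorated total = (29 / 12) × 13 = 31.42 (to 2 dp)

31.42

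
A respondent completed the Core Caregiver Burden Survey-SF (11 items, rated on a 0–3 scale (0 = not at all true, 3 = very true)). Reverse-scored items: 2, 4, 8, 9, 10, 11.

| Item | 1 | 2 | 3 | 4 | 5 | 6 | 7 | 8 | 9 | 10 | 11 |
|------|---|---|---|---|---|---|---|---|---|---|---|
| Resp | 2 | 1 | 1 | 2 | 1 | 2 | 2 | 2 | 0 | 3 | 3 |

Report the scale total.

Raw sum = 19. Reverse-scored items: 2, 4, 8, 9, 10, 11; their raw sum = 11.
Each reversal replaces raw with 3 − raw, changing the total by 3 − 2·raw per item.
Total = 19 + 6·3 − 2·11 = 19 + 18 − 22 = 15

15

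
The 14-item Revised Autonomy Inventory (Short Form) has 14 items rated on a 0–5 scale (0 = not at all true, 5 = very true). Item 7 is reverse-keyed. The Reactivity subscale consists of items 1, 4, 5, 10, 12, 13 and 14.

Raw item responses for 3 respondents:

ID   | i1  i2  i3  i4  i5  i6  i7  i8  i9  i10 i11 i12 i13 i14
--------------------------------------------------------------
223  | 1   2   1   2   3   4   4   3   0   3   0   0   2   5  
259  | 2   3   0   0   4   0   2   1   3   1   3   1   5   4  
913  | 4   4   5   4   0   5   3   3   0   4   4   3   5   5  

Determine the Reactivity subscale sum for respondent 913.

25

Respondent 913 raw: 4, 4, 5, 4, 0, 5, 3, 3, 0, 4, 4, 3, 5, 5.
Reactivity items: 1, 4, 5, 10, 12, 13, 14.
Reverse-coded (reverse-coded value = 5 − response):
  item 1: 4
  item 4: 4
  item 5: 0
  item 10: 4
  item 12: 3
  item 13: 5
  item 14: 5
Sum = 4 + 4 + 0 + 4 + 3 + 5 + 5 = 25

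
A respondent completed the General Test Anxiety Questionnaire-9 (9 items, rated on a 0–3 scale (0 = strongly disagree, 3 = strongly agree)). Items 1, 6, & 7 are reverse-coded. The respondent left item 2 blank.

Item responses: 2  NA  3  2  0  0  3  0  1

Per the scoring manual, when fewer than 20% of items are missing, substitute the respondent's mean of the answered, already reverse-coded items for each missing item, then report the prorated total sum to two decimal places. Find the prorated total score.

Reverse-coded (reversed = (0+3) − raw = 3 − raw):
  item 1: 3 − 2 = 1
  item 6: 3 − 0 = 3
  item 7: 3 − 3 = 0
Completed scored items (8 of 9): 1, 3, 2, 0, 3, 0, 0, 1; sum = 10.
Person mean = 10 / 8 ≈ 1.2500
Prorated total = (10 / 8) × 9 = 11.25 (to 2 dp)

11.25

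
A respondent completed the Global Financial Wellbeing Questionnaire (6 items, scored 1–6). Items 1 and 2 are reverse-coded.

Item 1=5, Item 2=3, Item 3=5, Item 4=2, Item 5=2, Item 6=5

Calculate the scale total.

Reverse-coded items (on a 1–6 scale, reversed = 7 − raw):
  item 1: 7 − 5 = 2
  item 2: 7 − 3 = 4
Scored items: 2, 4, 5, 2, 2, 5
Total = 2 + 4 + 5 + 2 + 2 + 5 = 20

20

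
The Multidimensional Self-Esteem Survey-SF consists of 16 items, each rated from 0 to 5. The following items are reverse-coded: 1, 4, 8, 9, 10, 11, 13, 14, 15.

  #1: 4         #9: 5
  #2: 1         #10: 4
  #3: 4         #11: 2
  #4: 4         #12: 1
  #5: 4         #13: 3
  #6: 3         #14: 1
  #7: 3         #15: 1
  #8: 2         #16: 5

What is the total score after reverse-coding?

Raw sum = 47. Reverse-coded items: 1, 4, 8, 9, 10, 11, 13, 14, 15; their raw sum = 26.
Each reversal replaces raw with 5 − raw, changing the total by 5 − 2·raw per item.
Total = 47 + 9·5 − 2·26 = 47 + 45 − 52 = 40

40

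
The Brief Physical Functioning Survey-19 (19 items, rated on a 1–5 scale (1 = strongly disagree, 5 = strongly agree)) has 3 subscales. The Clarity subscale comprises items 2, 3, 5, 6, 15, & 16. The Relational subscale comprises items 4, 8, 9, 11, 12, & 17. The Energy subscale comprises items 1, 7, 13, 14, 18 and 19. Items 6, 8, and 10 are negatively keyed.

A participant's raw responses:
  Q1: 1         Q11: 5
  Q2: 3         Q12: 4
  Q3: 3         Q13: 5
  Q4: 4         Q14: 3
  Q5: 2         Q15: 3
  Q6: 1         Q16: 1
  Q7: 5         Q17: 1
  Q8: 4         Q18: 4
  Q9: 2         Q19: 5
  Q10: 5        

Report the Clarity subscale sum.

Clarity items: 2, 3, 5, 6, 15, 16.
Of these, item 6 is negatively keyed; reversed = (1+5) − raw = 6 − raw.
  item 2: 3
  item 3: 3
  item 5: 2
  item 6: 6 − 1 = 5
  item 15: 3
  item 16: 1
Sum = 3 + 3 + 2 + 5 + 3 + 1 = 17

17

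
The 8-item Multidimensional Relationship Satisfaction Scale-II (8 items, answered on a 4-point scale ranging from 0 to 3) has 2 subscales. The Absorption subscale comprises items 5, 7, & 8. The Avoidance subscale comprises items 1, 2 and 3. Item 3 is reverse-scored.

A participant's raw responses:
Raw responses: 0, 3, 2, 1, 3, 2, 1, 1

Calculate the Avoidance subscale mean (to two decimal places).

Avoidance items: 1, 2, 3.
Of these, item 3 is reverse-scored; reverse-coded value = 3 − response.
  item 1: 0
  item 2: 3
  item 3: 3 − 2 = 1
Sum = 0 + 3 + 1 = 4
Mean = 4 / 3 = 1.33

1.33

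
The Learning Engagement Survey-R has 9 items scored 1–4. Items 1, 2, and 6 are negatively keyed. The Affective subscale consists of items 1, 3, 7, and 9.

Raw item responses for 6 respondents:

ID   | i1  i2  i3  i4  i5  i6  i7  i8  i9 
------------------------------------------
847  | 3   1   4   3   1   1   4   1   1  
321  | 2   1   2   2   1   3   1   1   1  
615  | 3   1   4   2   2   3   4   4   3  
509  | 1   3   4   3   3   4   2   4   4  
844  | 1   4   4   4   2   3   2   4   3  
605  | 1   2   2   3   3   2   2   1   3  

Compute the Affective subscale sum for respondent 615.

13

Respondent 615 raw: 3, 1, 4, 2, 2, 3, 4, 4, 3.
Affective items: 1, 3, 7, 9.
Reverse-coded (reverse-coded value = 5 − response):
  item 1: 5 − 3 = 2
  item 3: 4
  item 7: 4
  item 9: 3
Sum = 2 + 4 + 4 + 3 = 13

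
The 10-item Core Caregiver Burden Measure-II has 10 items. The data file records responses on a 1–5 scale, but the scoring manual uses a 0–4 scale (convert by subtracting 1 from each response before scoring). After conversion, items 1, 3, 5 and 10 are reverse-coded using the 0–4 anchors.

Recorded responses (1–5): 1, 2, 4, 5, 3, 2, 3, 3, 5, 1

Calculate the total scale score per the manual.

25

Convert to 0–4: 0, 1, 3, 4, 2, 1, 2, 2, 4, 0
Reverse-coded (on a 0–4 scale, reversed = 4 − raw):
  item 1: 4 − 0 = 4
  item 3: 4 − 3 = 1
  item 5: 4 − 2 = 2
  item 10: 4 − 0 = 4
Scored: 4, 1, 1, 4, 2, 1, 2, 2, 4, 4
Total = 25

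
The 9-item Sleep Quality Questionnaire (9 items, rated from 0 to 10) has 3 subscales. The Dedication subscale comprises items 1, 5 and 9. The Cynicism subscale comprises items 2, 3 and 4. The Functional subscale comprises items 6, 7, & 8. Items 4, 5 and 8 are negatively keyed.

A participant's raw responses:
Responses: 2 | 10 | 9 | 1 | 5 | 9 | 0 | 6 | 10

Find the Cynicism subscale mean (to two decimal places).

Cynicism items: 2, 3, 4.
Of these, item 4 is negatively keyed; reverse-coded value = 10 − response.
  item 2: 10
  item 3: 9
  item 4: 10 − 1 = 9
Sum = 10 + 9 + 9 = 28
Mean = 28 / 3 = 9.33

9.33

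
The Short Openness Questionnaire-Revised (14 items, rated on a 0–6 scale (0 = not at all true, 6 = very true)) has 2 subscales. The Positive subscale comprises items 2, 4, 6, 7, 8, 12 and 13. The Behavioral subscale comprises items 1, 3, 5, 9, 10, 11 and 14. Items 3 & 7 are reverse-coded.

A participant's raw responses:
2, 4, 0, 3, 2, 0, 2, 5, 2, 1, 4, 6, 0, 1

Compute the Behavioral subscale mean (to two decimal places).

Behavioral items: 1, 3, 5, 9, 10, 11, 14.
Of these, item 3 is reverse-coded; reversed = (0+6) − raw = 6 − raw.
  item 1: 2
  item 3: 6 − 0 = 6
  item 5: 2
  item 9: 2
  item 10: 1
  item 11: 4
  item 14: 1
Sum = 2 + 6 + 2 + 2 + 1 + 4 + 1 = 18
Mean = 18 / 7 = 2.57

2.57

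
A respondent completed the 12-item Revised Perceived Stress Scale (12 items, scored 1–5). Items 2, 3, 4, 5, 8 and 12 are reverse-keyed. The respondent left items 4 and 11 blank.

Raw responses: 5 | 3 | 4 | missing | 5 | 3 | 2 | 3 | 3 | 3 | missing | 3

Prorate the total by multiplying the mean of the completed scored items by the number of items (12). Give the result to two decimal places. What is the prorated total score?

33.60

Reverse-coded (reversed = (1+5) − raw = 6 − raw):
  item 2: 6 − 3 = 3
  item 3: 6 − 4 = 2
  item 5: 6 − 5 = 1
  item 8: 6 − 3 = 3
  item 12: 6 − 3 = 3
Completed scored items (10 of 12): 5, 3, 2, 1, 3, 2, 3, 3, 3, 3; sum = 28.
Person mean = 28 / 10 ≈ 2.8000
Prorated total = (28 / 10) × 12 = 33.60 (to 2 dp)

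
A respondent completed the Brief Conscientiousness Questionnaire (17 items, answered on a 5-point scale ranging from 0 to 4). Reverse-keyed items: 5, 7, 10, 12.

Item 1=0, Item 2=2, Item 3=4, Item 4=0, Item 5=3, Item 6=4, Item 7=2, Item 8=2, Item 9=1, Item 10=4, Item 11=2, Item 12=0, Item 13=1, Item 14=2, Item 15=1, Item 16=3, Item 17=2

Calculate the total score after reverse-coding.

Reversing items 5, 7, 10, and 12 with 4 − raw:
Total = 0 + 2 + 4 + 0 + (4−3) + 4 + (4−2) + 2 + 1 + (4−4) + 2 + (4−0) + 1 + 2 + 1 + 3 + 2
      = 0 + 2 + 4 + 0 + 1 + 4 + 2 + 2 + 1 + 0 + 2 + 4 + 1 + 2 + 1 + 3 + 2 = 31

31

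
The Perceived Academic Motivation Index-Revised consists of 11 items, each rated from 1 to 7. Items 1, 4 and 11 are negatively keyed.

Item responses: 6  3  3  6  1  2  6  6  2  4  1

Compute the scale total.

38

Reverse-coded items (on a 1–7 scale, reversed = 8 − raw):
  item 1: 8 − 6 = 2
  item 4: 8 − 6 = 2
  item 11: 8 − 1 = 7
Scored responses: 2, 3, 3, 2, 1, 2, 6, 6, 2, 4, 7
Total = 2 + 3 + 3 + 2 + 1 + 2 + 6 + 6 + 2 + 4 + 7 = 38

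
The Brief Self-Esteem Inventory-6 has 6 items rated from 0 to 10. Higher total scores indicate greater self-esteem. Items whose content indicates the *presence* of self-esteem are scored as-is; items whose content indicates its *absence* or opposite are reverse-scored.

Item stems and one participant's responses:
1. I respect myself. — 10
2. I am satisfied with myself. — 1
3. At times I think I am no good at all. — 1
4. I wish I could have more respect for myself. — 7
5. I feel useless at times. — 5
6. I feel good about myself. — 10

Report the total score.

Items 3, 4, 5 describe the absence/opposite of self-esteem → reverse-score.
reversed = (0+10) − raw = 10 − raw.
  item 1: 10
  item 2: 1
  item 3: 10 − 1 = 9
  item 4: 10 − 7 = 3
  item 5: 10 − 5 = 5
  item 6: 10
Total = 10 + 1 + 9 + 3 + 5 + 10 = 38

38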